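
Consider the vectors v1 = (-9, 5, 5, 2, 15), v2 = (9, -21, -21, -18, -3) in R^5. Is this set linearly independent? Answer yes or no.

Form the matrix with these vectors as rows and row reduce.
R2 ← R2 + R1: [0, -16, -16, -16, 12]
2 nonzero rows, so the 2 vectors span a space of dimension 2.
Since 2 = 2, the vectors are linearly independent.

yes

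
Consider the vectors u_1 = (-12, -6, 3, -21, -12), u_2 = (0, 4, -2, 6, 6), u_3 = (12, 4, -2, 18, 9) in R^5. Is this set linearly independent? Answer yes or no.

Form the matrix with these vectors as rows and row reduce.
R3 ← R3 + R1: [0, -2, 1, -3, -3]
R3 ← R3 + (1/2)·R2: [0, 0, 0, 0, 0]
2 nonzero rows, so the 3 vectors span a space of dimension 2.
Since 2 < 3, the vectors are linearly dependent.

no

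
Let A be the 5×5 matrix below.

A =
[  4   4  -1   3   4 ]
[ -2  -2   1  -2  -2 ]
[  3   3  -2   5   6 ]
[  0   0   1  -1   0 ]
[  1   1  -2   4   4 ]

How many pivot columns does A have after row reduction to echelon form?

3

Row reduce to echelon form.
R2 ← R2 + (1/2)·R1: [0, 0, 1/2, -1/2, 0]
R3 ← R3 − (3/4)·R1: [0, 0, -5/4, 11/4, 3]
R5 ← R5 − (1/4)·R1: [0, 0, -7/4, 13/4, 3]
R3 ← R3 + (5/2)·R2: [0, 0, 0, 3/2, 3]
R4 ← R4 − (2)·R2: [0, 0, 0, 0, 0]
R5 ← R5 + (7/2)·R2: [0, 0, 0, 3/2, 3]
R5 ← R5 − R3: [0, 0, 0, 0, 0]
Echelon form has 3 nonzero rows, so rank(A) = 3.
Each nonzero row contributes one pivot column: 3 pivot columns.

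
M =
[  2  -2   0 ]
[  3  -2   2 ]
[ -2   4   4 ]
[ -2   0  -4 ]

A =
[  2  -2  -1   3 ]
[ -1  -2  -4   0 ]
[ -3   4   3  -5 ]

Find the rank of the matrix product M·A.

First compute MA:
[[  6,   0,   6,   6],
 [  2,   6,  11,  -1],
 [-20,  12,  -2, -26],
 [  8, -12, -10,  14]]
Now row reduce the product.
R2 ← R2 − (1/3)·R1: [0, 6, 9, -3]
R3 ← R3 + (10/3)·R1: [0, 12, 18, -6]
R4 ← R4 − (4/3)·R1: [0, -12, -18, 6]
R3 ← R3 − (2)·R2: [0, 0, 0, 0]
R4 ← R4 + (2)·R2: [0, 0, 0, 0]
2 nonzero rows, so rank(MA) = 2.

2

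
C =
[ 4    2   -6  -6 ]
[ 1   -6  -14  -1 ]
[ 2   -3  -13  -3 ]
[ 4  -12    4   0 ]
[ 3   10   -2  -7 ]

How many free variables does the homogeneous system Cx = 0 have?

1

Row reduce to echelon form.
R2 ← R2 − (1/4)·R1: [0, -13/2, -25/2, 1/2]
R3 ← R3 − (1/2)·R1: [0, -4, -10, 0]
R4 ← R4 − R1: [0, -14, 10, 6]
R5 ← R5 − (3/4)·R1: [0, 17/2, 5/2, -5/2]
R3 ← R3 − (8/13)·R2: [0, 0, -30/13, -4/13]
R4 ← R4 − (28/13)·R2: [0, 0, 480/13, 64/13]
R5 ← R5 + (17/13)·R2: [0, 0, -180/13, -24/13]
R4 ← R4 + (16)·R3: [0, 0, 0, 0]
R5 ← R5 − (6)·R3: [0, 0, 0, 0]
3 nonzero rows, so rank(C) = 3.
C has 4 columns; by rank–nullity, nullity = 4 − 3 = 1.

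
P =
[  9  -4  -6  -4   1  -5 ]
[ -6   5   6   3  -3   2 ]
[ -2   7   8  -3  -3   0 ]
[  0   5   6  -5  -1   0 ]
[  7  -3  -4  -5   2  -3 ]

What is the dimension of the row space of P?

Row reduce to echelon form.
R2 ← R2 + (2/3)·R1: [0, 7/3, 2, 1/3, -7/3, -4/3]
R3 ← R3 + (2/9)·R1: [0, 55/9, 20/3, -35/9, -25/9, -10/9]
R5 ← R5 − (7/9)·R1: [0, 1/9, 2/3, -17/9, 11/9, 8/9]
R3 ← R3 − (55/21)·R2: [0, 0, 10/7, -100/21, 10/3, 50/21]
R4 ← R4 − (15/7)·R2: [0, 0, 12/7, -40/7, 4, 20/7]
R5 ← R5 − (1/21)·R2: [0, 0, 4/7, -40/21, 4/3, 20/21]
R4 ← R4 − (6/5)·R3: [0, 0, 0, 0, 0, 0]
R5 ← R5 − (2/5)·R3: [0, 0, 0, 0, 0, 0]
Echelon form has 3 nonzero rows, so rank(P) = 3.
The row space has dimension equal to the rank: 3.

3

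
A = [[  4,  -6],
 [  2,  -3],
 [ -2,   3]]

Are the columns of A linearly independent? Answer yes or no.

no

Row reduce A to echelon form.
R2 ← R2 − (1/2)·R1: [0, 0]
R3 ← R3 + (1/2)·R1: [0, 0]
1 pivot among 2 columns.
Only 1 < 2 pivot columns, so the columns are linearly dependent.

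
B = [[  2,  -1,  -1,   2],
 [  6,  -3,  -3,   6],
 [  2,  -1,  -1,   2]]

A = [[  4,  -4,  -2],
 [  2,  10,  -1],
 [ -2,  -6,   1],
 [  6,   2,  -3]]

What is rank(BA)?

1

First compute BA:
[[ 20,  -8, -10],
 [ 60, -24, -30],
 [ 20,  -8, -10]]
Now row reduce the product.
R2 ← R2 − (3)·R1: [0, 0, 0]
R3 ← R3 − R1: [0, 0, 0]
1 nonzero row, so rank(BA) = 1.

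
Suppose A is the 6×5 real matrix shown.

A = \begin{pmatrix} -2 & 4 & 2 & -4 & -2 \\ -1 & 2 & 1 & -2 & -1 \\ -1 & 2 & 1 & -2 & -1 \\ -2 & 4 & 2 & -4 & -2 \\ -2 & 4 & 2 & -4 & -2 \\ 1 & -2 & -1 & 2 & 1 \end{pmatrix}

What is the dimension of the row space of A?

1

Row reduce to echelon form.
R2 ← R2 − (1/2)·R1: [0, 0, 0, 0, 0]
R3 ← R3 − (1/2)·R1: [0, 0, 0, 0, 0]
R4 ← R4 − R1: [0, 0, 0, 0, 0]
R5 ← R5 − R1: [0, 0, 0, 0, 0]
R6 ← R6 + (1/2)·R1: [0, 0, 0, 0, 0]
Echelon form has 1 nonzero row, so rank(A) = 1.
The row space has dimension equal to the rank: 1.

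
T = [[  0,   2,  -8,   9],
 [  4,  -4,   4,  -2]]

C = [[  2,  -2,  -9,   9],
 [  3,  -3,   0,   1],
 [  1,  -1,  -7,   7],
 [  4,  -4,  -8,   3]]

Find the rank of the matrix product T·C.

2

First compute TC:
[[ 34, -34, -16, -27],
 [ -8,   8, -48,  54]]
Now row reduce the product.
R2 ← R2 + (4/17)·R1: [0, 0, -880/17, 810/17]
2 nonzero rows, so rank(TC) = 2.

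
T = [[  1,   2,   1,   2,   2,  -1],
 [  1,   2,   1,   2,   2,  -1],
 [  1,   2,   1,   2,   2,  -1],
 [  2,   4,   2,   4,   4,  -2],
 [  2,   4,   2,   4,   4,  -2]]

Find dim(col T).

1

Row reduce to echelon form.
R2 ← R2 − R1: [0, 0, 0, 0, 0, 0]
R3 ← R3 − R1: [0, 0, 0, 0, 0, 0]
R4 ← R4 − (2)·R1: [0, 0, 0, 0, 0, 0]
R5 ← R5 − (2)·R1: [0, 0, 0, 0, 0, 0]
Echelon form has 1 nonzero row, so rank(T) = 1.
The column space has dimension equal to the rank: 1.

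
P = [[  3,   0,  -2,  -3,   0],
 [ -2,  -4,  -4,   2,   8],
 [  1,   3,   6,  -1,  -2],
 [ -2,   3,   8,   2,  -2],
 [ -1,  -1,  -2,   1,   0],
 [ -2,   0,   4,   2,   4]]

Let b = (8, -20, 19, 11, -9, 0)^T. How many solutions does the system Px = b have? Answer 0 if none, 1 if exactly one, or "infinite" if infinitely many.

infinite

Row reduce the augmented matrix [P | b].
R2 ← R2 + (2/3)·R1: [0, -4, -16/3, 0, 8, -44/3]
R3 ← R3 − (1/3)·R1: [0, 3, 20/3, 0, -2, 49/3]
R4 ← R4 + (2/3)·R1: [0, 3, 20/3, 0, -2, 49/3]
R5 ← R5 + (1/3)·R1: [0, -1, -8/3, 0, 0, -19/3]
R6 ← R6 + (2/3)·R1: [0, 0, 8/3, 0, 4, 16/3]
R3 ← R3 + (3/4)·R2: [0, 0, 8/3, 0, 4, 16/3]
R4 ← R4 + (3/4)·R2: [0, 0, 8/3, 0, 4, 16/3]
R5 ← R5 − (1/4)·R2: [0, 0, -4/3, 0, -2, -8/3]
R4 ← R4 − R3: [0, 0, 0, 0, 0, 0]
R5 ← R5 + (1/2)·R3: [0, 0, 0, 0, 0, 0]
R6 ← R6 − R3: [0, 0, 0, 0, 0, 0]
The echelon form has 3 nonzero rows, and every pivot lies in the first 5 columns, so rank(P) = rank([P|b]) = 3.
The system is consistent.
rank = 3 < 5 unknowns, so there are infinitely many solutions.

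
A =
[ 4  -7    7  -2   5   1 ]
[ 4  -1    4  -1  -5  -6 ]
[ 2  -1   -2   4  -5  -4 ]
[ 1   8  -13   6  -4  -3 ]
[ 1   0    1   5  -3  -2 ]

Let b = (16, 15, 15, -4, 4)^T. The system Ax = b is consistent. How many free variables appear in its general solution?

Row reduce the augmented matrix [A | b].
R2 ← R2 − R1: [0, 6, -3, 1, -10, -7, -1]
R3 ← R3 − (1/2)·R1: [0, 5/2, -11/2, 5, -15/2, -9/2, 7]
R4 ← R4 − (1/4)·R1: [0, 39/4, -59/4, 13/2, -21/4, -13/4, -8]
R5 ← R5 − (1/4)·R1: [0, 7/4, -3/4, 11/2, -17/4, -9/4, 0]
R3 ← R3 − (5/12)·R2: [0, 0, -17/4, 55/12, -10/3, -19/12, 89/12]
R4 ← R4 − (13/8)·R2: [0, 0, -79/8, 39/8, 11, 65/8, -51/8]
R5 ← R5 − (7/24)·R2: [0, 0, 1/8, 125/24, -4/3, -5/24, 7/24]
R4 ← R4 − (79/34)·R3: [0, 0, 0, -589/102, 956/51, 602/51, -1204/51]
R5 ← R5 + (1/34)·R3: [0, 0, 0, 545/102, -73/51, -13/51, 26/51]
R5 ← R5 + (545/589)·R4: [0, 0, 0, 0, 9373/589, 6283/589, -12566/589]
The echelon form has 5 nonzero rows, and every pivot lies in the first 6 columns, so rank(A) = rank([A|b]) = 5.
The system is consistent.
Free variables = (unknowns) − (rank) = 6 − 5 = 1.

1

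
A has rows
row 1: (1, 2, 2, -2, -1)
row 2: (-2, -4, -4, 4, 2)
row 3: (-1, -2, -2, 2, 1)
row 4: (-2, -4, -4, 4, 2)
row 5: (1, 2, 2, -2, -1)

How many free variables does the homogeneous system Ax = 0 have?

Row reduce to echelon form.
R2 ← R2 + (2)·R1: [0, 0, 0, 0, 0]
R3 ← R3 + R1: [0, 0, 0, 0, 0]
R4 ← R4 + (2)·R1: [0, 0, 0, 0, 0]
R5 ← R5 − R1: [0, 0, 0, 0, 0]
1 nonzero row, so rank(A) = 1.
A has 5 columns; by rank–nullity, nullity = 5 − 1 = 4.

4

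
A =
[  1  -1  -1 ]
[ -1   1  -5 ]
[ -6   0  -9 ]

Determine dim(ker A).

0

Row reduce to echelon form.
R2 ← R2 + R1: [0, 0, -6]
R3 ← R3 + (6)·R1: [0, -6, -15]
Swap R2 ↔ R3
3 nonzero rows, so rank(A) = 3.
A has 3 columns; by rank–nullity, nullity = 3 − 3 = 0.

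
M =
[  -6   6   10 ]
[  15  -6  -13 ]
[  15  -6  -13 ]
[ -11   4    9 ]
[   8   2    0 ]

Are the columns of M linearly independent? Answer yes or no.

no

Row reduce M to echelon form.
R2 ← R2 + (5/2)·R1: [0, 9, 12]
R3 ← R3 + (5/2)·R1: [0, 9, 12]
R4 ← R4 − (11/6)·R1: [0, -7, -28/3]
R5 ← R5 + (4/3)·R1: [0, 10, 40/3]
R3 ← R3 − R2: [0, 0, 0]
R4 ← R4 + (7/9)·R2: [0, 0, 0]
R5 ← R5 − (10/9)·R2: [0, 0, 0]
2 pivots among 3 columns.
Only 2 < 3 pivot columns, so the columns are linearly dependent.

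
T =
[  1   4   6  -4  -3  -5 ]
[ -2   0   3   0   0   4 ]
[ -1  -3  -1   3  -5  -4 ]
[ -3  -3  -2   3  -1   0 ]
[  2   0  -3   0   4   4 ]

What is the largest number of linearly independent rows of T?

4

Row reduce to echelon form.
R2 ← R2 + (2)·R1: [0, 8, 15, -8, -6, -6]
R3 ← R3 + R1: [0, 1, 5, -1, -8, -9]
R4 ← R4 + (3)·R1: [0, 9, 16, -9, -10, -15]
R5 ← R5 − (2)·R1: [0, -8, -15, 8, 10, 14]
R3 ← R3 − (1/8)·R2: [0, 0, 25/8, 0, -29/4, -33/4]
R4 ← R4 − (9/8)·R2: [0, 0, -7/8, 0, -13/4, -33/4]
R5 ← R5 + R2: [0, 0, 0, 0, 4, 8]
R4 ← R4 + (7/25)·R3: [0, 0, 0, 0, -132/25, -264/25]
R5 ← R5 + (25/33)·R4: [0, 0, 0, 0, 0, 0]
Echelon form has 4 nonzero rows, so rank(T) = 4.
The rank gives the maximum number of linearly independent rows: 4.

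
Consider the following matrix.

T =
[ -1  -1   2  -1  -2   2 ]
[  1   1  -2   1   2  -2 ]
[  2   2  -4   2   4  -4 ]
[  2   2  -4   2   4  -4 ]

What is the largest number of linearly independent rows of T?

1

Row reduce to echelon form.
R2 ← R2 + R1: [0, 0, 0, 0, 0, 0]
R3 ← R3 + (2)·R1: [0, 0, 0, 0, 0, 0]
R4 ← R4 + (2)·R1: [0, 0, 0, 0, 0, 0]
Echelon form has 1 nonzero row, so rank(T) = 1.
The rank gives the maximum number of linearly independent rows: 1.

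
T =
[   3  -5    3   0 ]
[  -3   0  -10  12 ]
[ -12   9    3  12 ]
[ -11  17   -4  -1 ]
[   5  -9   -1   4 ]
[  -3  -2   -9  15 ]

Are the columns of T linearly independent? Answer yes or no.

no

Row reduce T to echelon form.
R2 ← R2 + R1: [0, -5, -7, 12]
R3 ← R3 + (4)·R1: [0, -11, 15, 12]
R4 ← R4 + (11/3)·R1: [0, -4/3, 7, -1]
R5 ← R5 − (5/3)·R1: [0, -2/3, -6, 4]
R6 ← R6 + R1: [0, -7, -6, 15]
R3 ← R3 − (11/5)·R2: [0, 0, 152/5, -72/5]
R4 ← R4 − (4/15)·R2: [0, 0, 133/15, -21/5]
R5 ← R5 − (2/15)·R2: [0, 0, -76/15, 12/5]
R6 ← R6 − (7/5)·R2: [0, 0, 19/5, -9/5]
R4 ← R4 − (7/24)·R3: [0, 0, 0, 0]
R5 ← R5 + (1/6)·R3: [0, 0, 0, 0]
R6 ← R6 − (1/8)·R3: [0, 0, 0, 0]
3 pivots among 4 columns.
Only 3 < 4 pivot columns, so the columns are linearly dependent.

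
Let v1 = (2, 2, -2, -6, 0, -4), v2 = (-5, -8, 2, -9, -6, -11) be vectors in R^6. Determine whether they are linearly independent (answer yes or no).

yes

Form the matrix with these vectors as rows and row reduce.
R2 ← R2 + (5/2)·R1: [0, -3, -3, -24, -6, -21]
2 nonzero rows, so the 2 vectors span a space of dimension 2.
Since 2 = 2, the vectors are linearly independent.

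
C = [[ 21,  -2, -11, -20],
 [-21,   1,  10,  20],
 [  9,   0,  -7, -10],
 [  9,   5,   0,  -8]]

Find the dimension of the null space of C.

Row reduce to echelon form.
R2 ← R2 + R1: [0, -1, -1, 0]
R3 ← R3 − (3/7)·R1: [0, 6/7, -16/7, -10/7]
R4 ← R4 − (3/7)·R1: [0, 41/7, 33/7, 4/7]
R3 ← R3 + (6/7)·R2: [0, 0, -22/7, -10/7]
R4 ← R4 + (41/7)·R2: [0, 0, -8/7, 4/7]
R4 ← R4 − (4/11)·R3: [0, 0, 0, 12/11]
4 nonzero rows, so rank(C) = 4.
C has 4 columns; by rank–nullity, nullity = 4 − 4 = 0.

0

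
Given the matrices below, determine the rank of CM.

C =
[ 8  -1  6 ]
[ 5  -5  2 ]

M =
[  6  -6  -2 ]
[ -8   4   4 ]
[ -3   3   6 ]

First compute CM:
[[ 38, -34,  16],
 [ 64, -44, -18]]
Now row reduce the product.
R2 ← R2 − (32/19)·R1: [0, 252/19, -854/19]
2 nonzero rows, so rank(CM) = 2.

2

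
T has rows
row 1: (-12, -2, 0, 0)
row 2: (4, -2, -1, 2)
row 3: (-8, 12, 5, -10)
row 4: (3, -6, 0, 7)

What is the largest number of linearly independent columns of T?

Row reduce to echelon form.
R2 ← R2 + (1/3)·R1: [0, -8/3, -1, 2]
R3 ← R3 − (2/3)·R1: [0, 40/3, 5, -10]
R4 ← R4 + (1/4)·R1: [0, -13/2, 0, 7]
R3 ← R3 + (5)·R2: [0, 0, 0, 0]
R4 ← R4 − (39/16)·R2: [0, 0, 39/16, 17/8]
Swap R3 ↔ R4
Echelon form has 3 nonzero rows, so rank(T) = 3.
The rank gives the maximum number of linearly independent columns: 3.

3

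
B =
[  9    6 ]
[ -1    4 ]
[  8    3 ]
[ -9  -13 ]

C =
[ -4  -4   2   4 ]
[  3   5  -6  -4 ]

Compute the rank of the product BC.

2

First compute BC:
[[-18,  -6, -18,  12],
 [ 16,  24, -26, -20],
 [-23, -17,  -2,  20],
 [ -3, -29,  60,  16]]
Now row reduce the product.
R2 ← R2 + (8/9)·R1: [0, 56/3, -42, -28/3]
R3 ← R3 − (23/18)·R1: [0, -28/3, 21, 14/3]
R4 ← R4 − (1/6)·R1: [0, -28, 63, 14]
R3 ← R3 + (1/2)·R2: [0, 0, 0, 0]
R4 ← R4 + (3/2)·R2: [0, 0, 0, 0]
2 nonzero rows, so rank(BC) = 2.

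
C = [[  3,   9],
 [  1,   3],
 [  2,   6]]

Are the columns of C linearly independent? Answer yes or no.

no

Row reduce C to echelon form.
R2 ← R2 − (1/3)·R1: [0, 0]
R3 ← R3 − (2/3)·R1: [0, 0]
1 pivot among 2 columns.
Only 1 < 2 pivot columns, so the columns are linearly dependent.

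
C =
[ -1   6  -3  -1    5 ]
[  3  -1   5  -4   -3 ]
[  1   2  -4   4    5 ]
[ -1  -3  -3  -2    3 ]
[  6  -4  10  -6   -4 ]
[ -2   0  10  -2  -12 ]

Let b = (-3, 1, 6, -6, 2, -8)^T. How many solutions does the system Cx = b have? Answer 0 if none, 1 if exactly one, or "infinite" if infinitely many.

Row reduce the augmented matrix [C | b].
R2 ← R2 + (3)·R1: [0, 17, -4, -7, 12, -8]
R3 ← R3 + R1: [0, 8, -7, 3, 10, 3]
R4 ← R4 − R1: [0, -9, 0, -1, -2, -3]
R5 ← R5 + (6)·R1: [0, 32, -8, -12, 26, -16]
R6 ← R6 − (2)·R1: [0, -12, 16, 0, -22, -2]
R3 ← R3 − (8/17)·R2: [0, 0, -87/17, 107/17, 74/17, 115/17]
R4 ← R4 + (9/17)·R2: [0, 0, -36/17, -80/17, 74/17, -123/17]
R5 ← R5 − (32/17)·R2: [0, 0, -8/17, 20/17, 58/17, -16/17]
R6 ← R6 + (12/17)·R2: [0, 0, 224/17, -84/17, -230/17, -130/17]
R4 ← R4 − (12/29)·R3: [0, 0, 0, -212/29, 74/29, -291/29]
R5 ← R5 − (8/87)·R3: [0, 0, 0, 52/87, 262/87, -136/87]
R6 ← R6 + (224/87)·R3: [0, 0, 0, 980/87, -202/87, 850/87]
R5 ← R5 + (13/159)·R4: [0, 0, 0, 0, 512/159, -379/159]
R6 ← R6 + (245/159)·R4: [0, 0, 0, 0, 256/159, -905/159]
R6 ← R6 − (1/2)·R5: [0, 0, 0, 0, 0, -9/2]
The echelon form has 6 nonzero rows; the last pivot sits in the augmented column, so rank(C) = 5 but rank([C|b]) = 6.
Since the ranks differ, the system is inconsistent.
It has no solutions.

0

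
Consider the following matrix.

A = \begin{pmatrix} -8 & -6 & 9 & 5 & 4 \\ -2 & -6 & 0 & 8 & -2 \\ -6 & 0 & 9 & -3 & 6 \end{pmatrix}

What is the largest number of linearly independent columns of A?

2

Row reduce to echelon form.
R2 ← R2 − (1/4)·R1: [0, -9/2, -9/4, 27/4, -3]
R3 ← R3 − (3/4)·R1: [0, 9/2, 9/4, -27/4, 3]
R3 ← R3 + R2: [0, 0, 0, 0, 0]
Echelon form has 2 nonzero rows, so rank(A) = 2.
The rank gives the maximum number of linearly independent columns: 2.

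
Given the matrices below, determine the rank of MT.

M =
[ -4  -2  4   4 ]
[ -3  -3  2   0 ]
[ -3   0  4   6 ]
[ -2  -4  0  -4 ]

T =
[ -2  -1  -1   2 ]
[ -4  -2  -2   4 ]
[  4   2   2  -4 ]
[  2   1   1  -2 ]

1

First compute MT:
[[ 40,  20,  20, -40],
 [ 26,  13,  13, -26],
 [ 34,  17,  17, -34],
 [ 12,   6,   6, -12]]
Now row reduce the product.
R2 ← R2 − (13/20)·R1: [0, 0, 0, 0]
R3 ← R3 − (17/20)·R1: [0, 0, 0, 0]
R4 ← R4 − (3/10)·R1: [0, 0, 0, 0]
1 nonzero row, so rank(MT) = 1.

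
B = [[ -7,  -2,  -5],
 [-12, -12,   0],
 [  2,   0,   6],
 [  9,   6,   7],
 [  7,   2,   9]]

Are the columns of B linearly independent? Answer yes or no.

Row reduce B to echelon form.
R2 ← R2 − (12/7)·R1: [0, -60/7, 60/7]
R3 ← R3 + (2/7)·R1: [0, -4/7, 32/7]
R4 ← R4 + (9/7)·R1: [0, 24/7, 4/7]
R5 ← R5 + R1: [0, 0, 4]
R3 ← R3 − (1/15)·R2: [0, 0, 4]
R4 ← R4 + (2/5)·R2: [0, 0, 4]
R4 ← R4 − R3: [0, 0, 0]
R5 ← R5 − R3: [0, 0, 0]
3 pivots among 3 columns.
Every column is a pivot column, so the columns are linearly independent.

yes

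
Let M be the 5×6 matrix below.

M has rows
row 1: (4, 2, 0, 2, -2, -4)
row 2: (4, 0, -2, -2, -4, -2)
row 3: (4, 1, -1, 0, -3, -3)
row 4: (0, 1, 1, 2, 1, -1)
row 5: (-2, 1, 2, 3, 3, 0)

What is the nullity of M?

Row reduce to echelon form.
R2 ← R2 − R1: [0, -2, -2, -4, -2, 2]
R3 ← R3 − R1: [0, -1, -1, -2, -1, 1]
R5 ← R5 + (1/2)·R1: [0, 2, 2, 4, 2, -2]
R3 ← R3 − (1/2)·R2: [0, 0, 0, 0, 0, 0]
R4 ← R4 + (1/2)·R2: [0, 0, 0, 0, 0, 0]
R5 ← R5 + R2: [0, 0, 0, 0, 0, 0]
2 nonzero rows, so rank(M) = 2.
M has 6 columns; by rank–nullity, nullity = 6 − 2 = 4.

4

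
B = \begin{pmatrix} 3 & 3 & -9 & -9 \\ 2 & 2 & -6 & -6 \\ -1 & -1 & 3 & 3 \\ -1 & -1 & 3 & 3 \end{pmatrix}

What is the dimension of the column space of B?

Row reduce to echelon form.
R2 ← R2 − (2/3)·R1: [0, 0, 0, 0]
R3 ← R3 + (1/3)·R1: [0, 0, 0, 0]
R4 ← R4 + (1/3)·R1: [0, 0, 0, 0]
Echelon form has 1 nonzero row, so rank(B) = 1.
The column space has dimension equal to the rank: 1.

1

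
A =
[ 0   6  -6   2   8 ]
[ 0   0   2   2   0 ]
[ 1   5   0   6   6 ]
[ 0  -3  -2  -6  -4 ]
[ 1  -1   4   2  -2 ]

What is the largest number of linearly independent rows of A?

3

Row reduce to echelon form.
Swap R1 ↔ R3
R5 ← R5 − R1: [0, -6, 4, -4, -8]
Swap R2 ↔ R3
R4 ← R4 + (1/2)·R2: [0, 0, -5, -5, 0]
R5 ← R5 + R2: [0, 0, -2, -2, 0]
R4 ← R4 + (5/2)·R3: [0, 0, 0, 0, 0]
R5 ← R5 + R3: [0, 0, 0, 0, 0]
Echelon form has 3 nonzero rows, so rank(A) = 3.
The rank gives the maximum number of linearly independent rows: 3.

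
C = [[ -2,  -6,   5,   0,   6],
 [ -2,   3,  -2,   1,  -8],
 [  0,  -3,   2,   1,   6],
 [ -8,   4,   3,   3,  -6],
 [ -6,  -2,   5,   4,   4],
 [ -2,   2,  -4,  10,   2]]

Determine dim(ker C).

0

Row reduce to echelon form.
R2 ← R2 − R1: [0, 9, -7, 1, -14]
R4 ← R4 − (4)·R1: [0, 28, -17, 3, -30]
R5 ← R5 − (3)·R1: [0, 16, -10, 4, -14]
R6 ← R6 − R1: [0, 8, -9, 10, -4]
R3 ← R3 + (1/3)·R2: [0, 0, -1/3, 4/3, 4/3]
R4 ← R4 − (28/9)·R2: [0, 0, 43/9, -1/9, 122/9]
R5 ← R5 − (16/9)·R2: [0, 0, 22/9, 20/9, 98/9]
R6 ← R6 − (8/9)·R2: [0, 0, -25/9, 82/9, 76/9]
R4 ← R4 + (43/3)·R3: [0, 0, 0, 19, 98/3]
R5 ← R5 + (22/3)·R3: [0, 0, 0, 12, 62/3]
R6 ← R6 − (25/3)·R3: [0, 0, 0, -2, -8/3]
R5 ← R5 − (12/19)·R4: [0, 0, 0, 0, 2/57]
R6 ← R6 + (2/19)·R4: [0, 0, 0, 0, 44/57]
R6 ← R6 − (22)·R5: [0, 0, 0, 0, 0]
5 nonzero rows, so rank(C) = 5.
C has 5 columns; by rank–nullity, nullity = 5 − 5 = 0.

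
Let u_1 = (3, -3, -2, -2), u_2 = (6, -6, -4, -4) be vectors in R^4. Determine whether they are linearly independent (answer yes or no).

no

Form the matrix with these vectors as rows and row reduce.
R2 ← R2 − (2)·R1: [0, 0, 0, 0]
1 nonzero row, so the 2 vectors span a space of dimension 1.
Since 1 < 2, the vectors are linearly dependent.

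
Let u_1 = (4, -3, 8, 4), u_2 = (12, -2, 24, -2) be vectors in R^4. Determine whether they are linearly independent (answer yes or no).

Form the matrix with these vectors as rows and row reduce.
R2 ← R2 − (3)·R1: [0, 7, 0, -14]
2 nonzero rows, so the 2 vectors span a space of dimension 2.
Since 2 = 2, the vectors are linearly independent.

yes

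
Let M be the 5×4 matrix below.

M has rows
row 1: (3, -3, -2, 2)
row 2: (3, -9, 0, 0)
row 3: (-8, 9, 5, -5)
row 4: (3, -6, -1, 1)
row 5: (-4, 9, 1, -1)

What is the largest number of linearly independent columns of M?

2

Row reduce to echelon form.
R2 ← R2 − R1: [0, -6, 2, -2]
R3 ← R3 + (8/3)·R1: [0, 1, -1/3, 1/3]
R4 ← R4 − R1: [0, -3, 1, -1]
R5 ← R5 + (4/3)·R1: [0, 5, -5/3, 5/3]
R3 ← R3 + (1/6)·R2: [0, 0, 0, 0]
R4 ← R4 − (1/2)·R2: [0, 0, 0, 0]
R5 ← R5 + (5/6)·R2: [0, 0, 0, 0]
Echelon form has 2 nonzero rows, so rank(M) = 2.
The rank gives the maximum number of linearly independent columns: 2.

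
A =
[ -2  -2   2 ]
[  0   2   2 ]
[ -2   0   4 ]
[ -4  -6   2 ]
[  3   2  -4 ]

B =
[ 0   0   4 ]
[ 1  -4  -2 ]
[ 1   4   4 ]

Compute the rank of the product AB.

2

First compute AB:
[[  0,  16,   4],
 [  4,   0,   4],
 [  4,  16,   8],
 [ -4,  32,   4],
 [ -2, -24,  -8]]
Now row reduce the product.
Swap R1 ↔ R2
R3 ← R3 − R1: [0, 16, 4]
R4 ← R4 + R1: [0, 32, 8]
R5 ← R5 + (1/2)·R1: [0, -24, -6]
R3 ← R3 − R2: [0, 0, 0]
R4 ← R4 − (2)·R2: [0, 0, 0]
R5 ← R5 + (3/2)·R2: [0, 0, 0]
2 nonzero rows, so rank(AB) = 2.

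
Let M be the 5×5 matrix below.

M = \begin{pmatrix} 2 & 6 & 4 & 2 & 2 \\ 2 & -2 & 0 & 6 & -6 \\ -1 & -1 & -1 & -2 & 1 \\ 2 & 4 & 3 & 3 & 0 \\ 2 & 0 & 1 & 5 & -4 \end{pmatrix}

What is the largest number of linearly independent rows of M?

Row reduce to echelon form.
R2 ← R2 − R1: [0, -8, -4, 4, -8]
R3 ← R3 + (1/2)·R1: [0, 2, 1, -1, 2]
R4 ← R4 − R1: [0, -2, -1, 1, -2]
R5 ← R5 − R1: [0, -6, -3, 3, -6]
R3 ← R3 + (1/4)·R2: [0, 0, 0, 0, 0]
R4 ← R4 − (1/4)·R2: [0, 0, 0, 0, 0]
R5 ← R5 − (3/4)·R2: [0, 0, 0, 0, 0]
Echelon form has 2 nonzero rows, so rank(M) = 2.
The rank gives the maximum number of linearly independent rows: 2.

2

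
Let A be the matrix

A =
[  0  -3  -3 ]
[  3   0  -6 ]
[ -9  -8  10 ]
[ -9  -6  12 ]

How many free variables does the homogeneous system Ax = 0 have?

Row reduce to echelon form.
Swap R1 ↔ R2
R3 ← R3 + (3)·R1: [0, -8, -8]
R4 ← R4 + (3)·R1: [0, -6, -6]
R3 ← R3 − (8/3)·R2: [0, 0, 0]
R4 ← R4 − (2)·R2: [0, 0, 0]
2 nonzero rows, so rank(A) = 2.
A has 3 columns; by rank–nullity, nullity = 3 − 2 = 1.

1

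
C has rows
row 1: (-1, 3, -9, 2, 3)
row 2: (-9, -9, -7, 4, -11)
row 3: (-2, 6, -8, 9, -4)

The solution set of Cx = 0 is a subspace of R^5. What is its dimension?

Row reduce to echelon form.
R2 ← R2 − (9)·R1: [0, -36, 74, -14, -38]
R3 ← R3 − (2)·R1: [0, 0, 10, 5, -10]
3 nonzero rows, so rank(C) = 3.
C has 5 columns; by rank–nullity, nullity = 5 − 3 = 2.

2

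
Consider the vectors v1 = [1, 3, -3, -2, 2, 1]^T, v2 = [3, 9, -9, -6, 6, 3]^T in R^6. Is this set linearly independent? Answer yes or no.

no

Form the matrix with these vectors as rows and row reduce.
R2 ← R2 − (3)·R1: [0, 0, 0, 0, 0, 0]
1 nonzero row, so the 2 vectors span a space of dimension 1.
Since 1 < 2, the vectors are linearly dependent.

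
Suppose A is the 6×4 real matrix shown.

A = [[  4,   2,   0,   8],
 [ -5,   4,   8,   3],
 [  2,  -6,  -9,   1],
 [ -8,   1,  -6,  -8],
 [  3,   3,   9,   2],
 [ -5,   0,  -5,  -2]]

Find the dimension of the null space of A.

Row reduce to echelon form.
R2 ← R2 + (5/4)·R1: [0, 13/2, 8, 13]
R3 ← R3 − (1/2)·R1: [0, -7, -9, -3]
R4 ← R4 + (2)·R1: [0, 5, -6, 8]
R5 ← R5 − (3/4)·R1: [0, 3/2, 9, -4]
R6 ← R6 + (5/4)·R1: [0, 5/2, -5, 8]
R3 ← R3 + (14/13)·R2: [0, 0, -5/13, 11]
R4 ← R4 − (10/13)·R2: [0, 0, -158/13, -2]
R5 ← R5 − (3/13)·R2: [0, 0, 93/13, -7]
R6 ← R6 − (5/13)·R2: [0, 0, -105/13, 3]
R4 ← R4 − (158/5)·R3: [0, 0, 0, -1748/5]
R5 ← R5 + (93/5)·R3: [0, 0, 0, 988/5]
R6 ← R6 − (21)·R3: [0, 0, 0, -228]
R5 ← R5 + (13/23)·R4: [0, 0, 0, 0]
R6 ← R6 − (15/23)·R4: [0, 0, 0, 0]
4 nonzero rows, so rank(A) = 4.
A has 4 columns; by rank–nullity, nullity = 4 − 4 = 0.

0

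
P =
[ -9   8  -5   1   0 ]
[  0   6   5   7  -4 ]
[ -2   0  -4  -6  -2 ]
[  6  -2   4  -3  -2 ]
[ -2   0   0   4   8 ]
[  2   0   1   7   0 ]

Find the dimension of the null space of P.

Row reduce to echelon form.
R3 ← R3 − (2/9)·R1: [0, -16/9, -26/9, -56/9, -2]
R4 ← R4 + (2/3)·R1: [0, 10/3, 2/3, -7/3, -2]
R5 ← R5 − (2/9)·R1: [0, -16/9, 10/9, 34/9, 8]
R6 ← R6 + (2/9)·R1: [0, 16/9, -1/9, 65/9, 0]
R3 ← R3 + (8/27)·R2: [0, 0, -38/27, -112/27, -86/27]
R4 ← R4 − (5/9)·R2: [0, 0, -19/9, -56/9, 2/9]
R5 ← R5 + (8/27)·R2: [0, 0, 70/27, 158/27, 184/27]
R6 ← R6 − (8/27)·R2: [0, 0, -43/27, 139/27, 32/27]
R4 ← R4 − (3/2)·R3: [0, 0, 0, 0, 5]
R5 ← R5 + (35/19)·R3: [0, 0, 0, -34/19, 18/19]
R6 ← R6 − (43/38)·R3: [0, 0, 0, 187/19, 91/19]
Swap R4 ↔ R5
R6 ← R6 + (11/2)·R4: [0, 0, 0, 0, 10]
R6 ← R6 − (2)·R5: [0, 0, 0, 0, 0]
5 nonzero rows, so rank(P) = 5.
P has 5 columns; by rank–nullity, nullity = 5 − 5 = 0.

0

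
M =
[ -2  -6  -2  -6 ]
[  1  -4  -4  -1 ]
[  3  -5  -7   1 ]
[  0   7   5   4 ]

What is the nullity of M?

2

Row reduce to echelon form.
R2 ← R2 + (1/2)·R1: [0, -7, -5, -4]
R3 ← R3 + (3/2)·R1: [0, -14, -10, -8]
R3 ← R3 − (2)·R2: [0, 0, 0, 0]
R4 ← R4 + R2: [0, 0, 0, 0]
2 nonzero rows, so rank(M) = 2.
M has 4 columns; by rank–nullity, nullity = 4 − 2 = 2.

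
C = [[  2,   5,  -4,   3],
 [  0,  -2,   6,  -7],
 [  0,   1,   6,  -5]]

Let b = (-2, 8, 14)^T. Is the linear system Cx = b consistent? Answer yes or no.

yes

Row reduce the augmented matrix [C | b].
R3 ← R3 + (1/2)·R2: [0, 0, 9, -17/2, 18]
The echelon form has 3 nonzero rows, and every pivot lies in the first 4 columns, so rank(C) = rank([C|b]) = 3.
The system is consistent.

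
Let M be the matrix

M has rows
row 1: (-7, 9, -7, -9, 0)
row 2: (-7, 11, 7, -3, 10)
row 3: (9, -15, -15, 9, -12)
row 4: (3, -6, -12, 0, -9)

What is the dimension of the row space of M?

Row reduce to echelon form.
R2 ← R2 − R1: [0, 2, 14, 6, 10]
R3 ← R3 + (9/7)·R1: [0, -24/7, -24, -18/7, -12]
R4 ← R4 + (3/7)·R1: [0, -15/7, -15, -27/7, -9]
R3 ← R3 + (12/7)·R2: [0, 0, 0, 54/7, 36/7]
R4 ← R4 + (15/14)·R2: [0, 0, 0, 18/7, 12/7]
R4 ← R4 − (1/3)·R3: [0, 0, 0, 0, 0]
Echelon form has 3 nonzero rows, so rank(M) = 3.
The row space has dimension equal to the rank: 3.

3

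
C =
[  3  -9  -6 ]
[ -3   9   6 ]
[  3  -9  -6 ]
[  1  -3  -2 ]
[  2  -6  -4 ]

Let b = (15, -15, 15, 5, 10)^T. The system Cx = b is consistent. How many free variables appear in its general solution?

2

Row reduce the augmented matrix [C | b].
R2 ← R2 + R1: [0, 0, 0, 0]
R3 ← R3 − R1: [0, 0, 0, 0]
R4 ← R4 − (1/3)·R1: [0, 0, 0, 0]
R5 ← R5 − (2/3)·R1: [0, 0, 0, 0]
The echelon form has 1 nonzero rows, and every pivot lies in the first 3 columns, so rank(C) = rank([C|b]) = 1.
The system is consistent.
Free variables = (unknowns) − (rank) = 3 − 1 = 2.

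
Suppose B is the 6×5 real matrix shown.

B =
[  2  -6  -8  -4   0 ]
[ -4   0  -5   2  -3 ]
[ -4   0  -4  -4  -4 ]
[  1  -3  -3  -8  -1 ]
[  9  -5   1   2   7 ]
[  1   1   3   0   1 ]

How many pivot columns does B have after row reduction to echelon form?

3

Row reduce to echelon form.
R2 ← R2 + (2)·R1: [0, -12, -21, -6, -3]
R3 ← R3 + (2)·R1: [0, -12, -20, -12, -4]
R4 ← R4 − (1/2)·R1: [0, 0, 1, -6, -1]
R5 ← R5 − (9/2)·R1: [0, 22, 37, 20, 7]
R6 ← R6 − (1/2)·R1: [0, 4, 7, 2, 1]
R3 ← R3 − R2: [0, 0, 1, -6, -1]
R5 ← R5 + (11/6)·R2: [0, 0, -3/2, 9, 3/2]
R6 ← R6 + (1/3)·R2: [0, 0, 0, 0, 0]
R4 ← R4 − R3: [0, 0, 0, 0, 0]
R5 ← R5 + (3/2)·R3: [0, 0, 0, 0, 0]
Echelon form has 3 nonzero rows, so rank(B) = 3.
Each nonzero row contributes one pivot column: 3 pivot columns.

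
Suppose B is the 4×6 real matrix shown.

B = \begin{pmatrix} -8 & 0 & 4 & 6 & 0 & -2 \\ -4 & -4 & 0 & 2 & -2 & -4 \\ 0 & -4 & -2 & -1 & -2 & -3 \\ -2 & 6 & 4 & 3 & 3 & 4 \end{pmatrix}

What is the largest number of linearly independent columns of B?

Row reduce to echelon form.
R2 ← R2 − (1/2)·R1: [0, -4, -2, -1, -2, -3]
R4 ← R4 − (1/4)·R1: [0, 6, 3, 3/2, 3, 9/2]
R3 ← R3 − R2: [0, 0, 0, 0, 0, 0]
R4 ← R4 + (3/2)·R2: [0, 0, 0, 0, 0, 0]
Echelon form has 2 nonzero rows, so rank(B) = 2.
The rank gives the maximum number of linearly independent columns: 2.

2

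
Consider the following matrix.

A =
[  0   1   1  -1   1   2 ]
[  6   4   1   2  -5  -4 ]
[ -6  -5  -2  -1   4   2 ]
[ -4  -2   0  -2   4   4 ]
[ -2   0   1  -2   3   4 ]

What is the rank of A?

2

Row reduce to echelon form.
Swap R1 ↔ R2
R3 ← R3 + R1: [0, -1, -1, 1, -1, -2]
R4 ← R4 + (2/3)·R1: [0, 2/3, 2/3, -2/3, 2/3, 4/3]
R5 ← R5 + (1/3)·R1: [0, 4/3, 4/3, -4/3, 4/3, 8/3]
R3 ← R3 + R2: [0, 0, 0, 0, 0, 0]
R4 ← R4 − (2/3)·R2: [0, 0, 0, 0, 0, 0]
R5 ← R5 − (4/3)·R2: [0, 0, 0, 0, 0, 0]
Echelon form has 2 nonzero rows, so rank(A) = 2.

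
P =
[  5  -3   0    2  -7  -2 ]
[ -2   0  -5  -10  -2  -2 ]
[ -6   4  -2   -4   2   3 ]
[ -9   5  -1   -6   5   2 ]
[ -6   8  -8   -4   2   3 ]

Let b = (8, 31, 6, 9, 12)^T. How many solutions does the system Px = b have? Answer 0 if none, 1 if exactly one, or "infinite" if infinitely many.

Row reduce the augmented matrix [P | b].
R2 ← R2 + (2/5)·R1: [0, -6/5, -5, -46/5, -24/5, -14/5, 171/5]
R3 ← R3 + (6/5)·R1: [0, 2/5, -2, -8/5, -32/5, 3/5, 78/5]
R4 ← R4 + (9/5)·R1: [0, -2/5, -1, -12/5, -38/5, -8/5, 117/5]
R5 ← R5 + (6/5)·R1: [0, 22/5, -8, -8/5, -32/5, 3/5, 108/5]
R3 ← R3 + (1/3)·R2: [0, 0, -11/3, -14/3, -8, -1/3, 27]
R4 ← R4 − (1/3)·R2: [0, 0, 2/3, 2/3, -6, -2/3, 12]
R5 ← R5 + (11/3)·R2: [0, 0, -79/3, -106/3, -24, -29/3, 147]
R4 ← R4 + (2/11)·R3: [0, 0, 0, -2/11, -82/11, -8/11, 186/11]
R5 ← R5 − (79/11)·R3: [0, 0, 0, -20/11, 368/11, -80/11, -516/11]
R5 ← R5 − (10)·R4: [0, 0, 0, 0, 108, 0, -216]
The echelon form has 5 nonzero rows, and every pivot lies in the first 6 columns, so rank(P) = rank([P|b]) = 5.
The system is consistent.
rank = 5 < 6 unknowns, so there are infinitely many solutions.

infinite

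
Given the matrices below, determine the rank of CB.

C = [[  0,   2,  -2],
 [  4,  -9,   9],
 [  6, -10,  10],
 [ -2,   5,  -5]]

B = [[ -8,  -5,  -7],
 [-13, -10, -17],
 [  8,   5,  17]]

First compute CB:
[[-42, -30, -68],
 [157, 115, 278],
 [162, 120, 298],
 [-89, -65, -156]]
Now row reduce the product.
R2 ← R2 + (157/42)·R1: [0, 20/7, 500/21]
R3 ← R3 + (27/7)·R1: [0, 30/7, 250/7]
R4 ← R4 − (89/42)·R1: [0, -10/7, -250/21]
R3 ← R3 − (3/2)·R2: [0, 0, 0]
R4 ← R4 + (1/2)·R2: [0, 0, 0]
2 nonzero rows, so rank(CB) = 2.

2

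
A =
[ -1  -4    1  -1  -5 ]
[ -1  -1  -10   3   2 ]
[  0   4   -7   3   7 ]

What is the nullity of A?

2

Row reduce to echelon form.
R2 ← R2 − R1: [0, 3, -11, 4, 7]
R3 ← R3 − (4/3)·R2: [0, 0, 23/3, -7/3, -7/3]
3 nonzero rows, so rank(A) = 3.
A has 5 columns; by rank–nullity, nullity = 5 − 3 = 2.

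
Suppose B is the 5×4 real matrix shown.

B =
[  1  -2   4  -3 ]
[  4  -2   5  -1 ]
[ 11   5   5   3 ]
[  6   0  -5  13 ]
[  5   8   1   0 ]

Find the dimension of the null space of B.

Row reduce to echelon form.
R2 ← R2 − (4)·R1: [0, 6, -11, 11]
R3 ← R3 − (11)·R1: [0, 27, -39, 36]
R4 ← R4 − (6)·R1: [0, 12, -29, 31]
R5 ← R5 − (5)·R1: [0, 18, -19, 15]
R3 ← R3 − (9/2)·R2: [0, 0, 21/2, -27/2]
R4 ← R4 − (2)·R2: [0, 0, -7, 9]
R5 ← R5 − (3)·R2: [0, 0, 14, -18]
R4 ← R4 + (2/3)·R3: [0, 0, 0, 0]
R5 ← R5 − (4/3)·R3: [0, 0, 0, 0]
3 nonzero rows, so rank(B) = 3.
B has 4 columns; by rank–nullity, nullity = 4 − 3 = 1.

1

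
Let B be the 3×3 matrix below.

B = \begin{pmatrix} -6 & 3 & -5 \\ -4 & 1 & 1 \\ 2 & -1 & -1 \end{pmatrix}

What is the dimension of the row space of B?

Row reduce to echelon form.
R2 ← R2 − (2/3)·R1: [0, -1, 13/3]
R3 ← R3 + (1/3)·R1: [0, 0, -8/3]
Echelon form has 3 nonzero rows, so rank(B) = 3.
The row space has dimension equal to the rank: 3.

3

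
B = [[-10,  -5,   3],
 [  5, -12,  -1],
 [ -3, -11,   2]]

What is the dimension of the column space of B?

Row reduce to echelon form.
R2 ← R2 + (1/2)·R1: [0, -29/2, 1/2]
R3 ← R3 − (3/10)·R1: [0, -19/2, 11/10]
R3 ← R3 − (19/29)·R2: [0, 0, 112/145]
Echelon form has 3 nonzero rows, so rank(B) = 3.
The column space has dimension equal to the rank: 3.

3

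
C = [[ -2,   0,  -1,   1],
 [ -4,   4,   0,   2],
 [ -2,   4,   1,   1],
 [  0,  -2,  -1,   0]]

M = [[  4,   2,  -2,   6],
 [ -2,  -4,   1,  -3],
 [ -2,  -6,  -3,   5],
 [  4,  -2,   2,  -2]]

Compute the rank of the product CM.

2

First compute CM:
[[ -2,   0,   9, -19],
 [-16, -28,  16, -40],
 [-14, -28,   7, -21],
 [  6,  14,   1,   1]]
Now row reduce the product.
R2 ← R2 − (8)·R1: [0, -28, -56, 112]
R3 ← R3 − (7)·R1: [0, -28, -56, 112]
R4 ← R4 + (3)·R1: [0, 14, 28, -56]
R3 ← R3 − R2: [0, 0, 0, 0]
R4 ← R4 + (1/2)·R2: [0, 0, 0, 0]
2 nonzero rows, so rank(CM) = 2.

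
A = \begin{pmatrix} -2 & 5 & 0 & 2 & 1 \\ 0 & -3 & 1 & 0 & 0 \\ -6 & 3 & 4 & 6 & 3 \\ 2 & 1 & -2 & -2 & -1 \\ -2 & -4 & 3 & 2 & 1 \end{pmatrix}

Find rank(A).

2

Row reduce to echelon form.
R3 ← R3 − (3)·R1: [0, -12, 4, 0, 0]
R4 ← R4 + R1: [0, 6, -2, 0, 0]
R5 ← R5 − R1: [0, -9, 3, 0, 0]
R3 ← R3 − (4)·R2: [0, 0, 0, 0, 0]
R4 ← R4 + (2)·R2: [0, 0, 0, 0, 0]
R5 ← R5 − (3)·R2: [0, 0, 0, 0, 0]
Echelon form has 2 nonzero rows, so rank(A) = 2.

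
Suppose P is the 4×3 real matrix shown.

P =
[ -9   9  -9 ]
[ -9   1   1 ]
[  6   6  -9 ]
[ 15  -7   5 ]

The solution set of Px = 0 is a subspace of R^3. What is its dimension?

Row reduce to echelon form.
R2 ← R2 − R1: [0, -8, 10]
R3 ← R3 + (2/3)·R1: [0, 12, -15]
R4 ← R4 + (5/3)·R1: [0, 8, -10]
R3 ← R3 + (3/2)·R2: [0, 0, 0]
R4 ← R4 + R2: [0, 0, 0]
2 nonzero rows, so rank(P) = 2.
P has 3 columns; by rank–nullity, nullity = 3 − 2 = 1.

1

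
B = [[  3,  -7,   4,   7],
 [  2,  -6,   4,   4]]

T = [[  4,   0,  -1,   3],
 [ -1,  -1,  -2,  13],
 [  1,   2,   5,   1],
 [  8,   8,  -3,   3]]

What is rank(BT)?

First compute BT:
[[ 79,  71,  10, -57],
 [ 50,  46,  18, -56]]
Now row reduce the product.
R2 ← R2 − (50/79)·R1: [0, 84/79, 922/79, -1574/79]
2 nonzero rows, so rank(BT) = 2.

2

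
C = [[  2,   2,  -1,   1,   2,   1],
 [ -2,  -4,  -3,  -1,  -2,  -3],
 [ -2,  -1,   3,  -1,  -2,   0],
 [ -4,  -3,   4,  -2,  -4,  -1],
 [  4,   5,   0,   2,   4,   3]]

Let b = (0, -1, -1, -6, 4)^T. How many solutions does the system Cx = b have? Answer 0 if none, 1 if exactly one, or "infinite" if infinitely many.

Row reduce the augmented matrix [C | b].
R2 ← R2 + R1: [0, -2, -4, 0, 0, -2, -1]
R3 ← R3 + R1: [0, 1, 2, 0, 0, 1, -1]
R4 ← R4 + (2)·R1: [0, 1, 2, 0, 0, 1, -6]
R5 ← R5 − (2)·R1: [0, 1, 2, 0, 0, 1, 4]
R3 ← R3 + (1/2)·R2: [0, 0, 0, 0, 0, 0, -3/2]
R4 ← R4 + (1/2)·R2: [0, 0, 0, 0, 0, 0, -13/2]
R5 ← R5 + (1/2)·R2: [0, 0, 0, 0, 0, 0, 7/2]
R4 ← R4 − (13/3)·R3: [0, 0, 0, 0, 0, 0, 0]
R5 ← R5 + (7/3)·R3: [0, 0, 0, 0, 0, 0, 0]
The echelon form has 3 nonzero rows; the last pivot sits in the augmented column, so rank(C) = 2 but rank([C|b]) = 3.
Since the ranks differ, the system is inconsistent.
It has no solutions.

0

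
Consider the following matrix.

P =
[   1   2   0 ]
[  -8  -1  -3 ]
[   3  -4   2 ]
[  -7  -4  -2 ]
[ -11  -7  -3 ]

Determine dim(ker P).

1

Row reduce to echelon form.
R2 ← R2 + (8)·R1: [0, 15, -3]
R3 ← R3 − (3)·R1: [0, -10, 2]
R4 ← R4 + (7)·R1: [0, 10, -2]
R5 ← R5 + (11)·R1: [0, 15, -3]
R3 ← R3 + (2/3)·R2: [0, 0, 0]
R4 ← R4 − (2/3)·R2: [0, 0, 0]
R5 ← R5 − R2: [0, 0, 0]
2 nonzero rows, so rank(P) = 2.
P has 3 columns; by rank–nullity, nullity = 3 − 2 = 1.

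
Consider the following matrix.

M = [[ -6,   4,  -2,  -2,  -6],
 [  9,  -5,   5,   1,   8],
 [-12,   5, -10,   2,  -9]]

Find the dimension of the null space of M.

3

Row reduce to echelon form.
R2 ← R2 + (3/2)·R1: [0, 1, 2, -2, -1]
R3 ← R3 − (2)·R1: [0, -3, -6, 6, 3]
R3 ← R3 + (3)·R2: [0, 0, 0, 0, 0]
2 nonzero rows, so rank(M) = 2.
M has 5 columns; by rank–nullity, nullity = 5 − 2 = 3.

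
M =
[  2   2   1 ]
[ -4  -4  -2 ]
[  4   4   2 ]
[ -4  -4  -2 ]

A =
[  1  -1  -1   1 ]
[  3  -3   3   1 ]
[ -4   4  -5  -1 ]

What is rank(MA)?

First compute MA:
[[  4,  -4,  -1,   3],
 [ -8,   8,   2,  -6],
 [  8,  -8,  -2,   6],
 [ -8,   8,   2,  -6]]
Now row reduce the product.
R2 ← R2 + (2)·R1: [0, 0, 0, 0]
R3 ← R3 − (2)·R1: [0, 0, 0, 0]
R4 ← R4 + (2)·R1: [0, 0, 0, 0]
1 nonzero row, so rank(MA) = 1.

1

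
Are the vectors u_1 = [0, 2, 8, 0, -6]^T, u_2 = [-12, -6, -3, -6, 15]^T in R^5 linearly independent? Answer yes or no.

Form the matrix with these vectors as rows and row reduce.
Swap R1 ↔ R2
2 nonzero rows, so the 2 vectors span a space of dimension 2.
Since 2 = 2, the vectors are linearly independent.

yes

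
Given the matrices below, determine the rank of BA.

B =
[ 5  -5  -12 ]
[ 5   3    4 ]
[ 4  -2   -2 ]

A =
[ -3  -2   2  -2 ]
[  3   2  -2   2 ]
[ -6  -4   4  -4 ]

First compute BA:
[[ 42,  28, -28,  28],
 [-30, -20,  20, -20],
 [ -6,  -4,   4,  -4]]
Now row reduce the product.
R2 ← R2 + (5/7)·R1: [0, 0, 0, 0]
R3 ← R3 + (1/7)·R1: [0, 0, 0, 0]
1 nonzero row, so rank(BA) = 1.

1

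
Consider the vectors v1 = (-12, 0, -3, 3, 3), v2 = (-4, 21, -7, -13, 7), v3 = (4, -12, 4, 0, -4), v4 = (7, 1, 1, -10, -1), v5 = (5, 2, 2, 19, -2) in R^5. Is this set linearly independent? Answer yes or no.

no

Form the matrix with these vectors as rows and row reduce.
R2 ← R2 − (1/3)·R1: [0, 21, -6, -14, 6]
R3 ← R3 + (1/3)·R1: [0, -12, 3, 1, -3]
R4 ← R4 + (7/12)·R1: [0, 1, -3/4, -33/4, 3/4]
R5 ← R5 + (5/12)·R1: [0, 2, 3/4, 81/4, -3/4]
R3 ← R3 + (4/7)·R2: [0, 0, -3/7, -7, 3/7]
R4 ← R4 − (1/21)·R2: [0, 0, -13/28, -91/12, 13/28]
R5 ← R5 − (2/21)·R2: [0, 0, 37/28, 259/12, -37/28]
R4 ← R4 − (13/12)·R3: [0, 0, 0, 0, 0]
R5 ← R5 + (37/12)·R3: [0, 0, 0, 0, 0]
3 nonzero rows, so the 5 vectors span a space of dimension 3.
Since 3 < 5, the vectors are linearly dependent.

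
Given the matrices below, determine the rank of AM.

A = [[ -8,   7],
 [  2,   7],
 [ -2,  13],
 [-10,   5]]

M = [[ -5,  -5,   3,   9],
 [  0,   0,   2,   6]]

First compute AM:
[[ 40,  40, -10, -30],
 [-10, -10,  20,  60],
 [ 10,  10,  20,  60],
 [ 50,  50, -20, -60]]
Now row reduce the product.
R2 ← R2 + (1/4)·R1: [0, 0, 35/2, 105/2]
R3 ← R3 − (1/4)·R1: [0, 0, 45/2, 135/2]
R4 ← R4 − (5/4)·R1: [0, 0, -15/2, -45/2]
R3 ← R3 − (9/7)·R2: [0, 0, 0, 0]
R4 ← R4 + (3/7)·R2: [0, 0, 0, 0]
2 nonzero rows, so rank(AM) = 2.

2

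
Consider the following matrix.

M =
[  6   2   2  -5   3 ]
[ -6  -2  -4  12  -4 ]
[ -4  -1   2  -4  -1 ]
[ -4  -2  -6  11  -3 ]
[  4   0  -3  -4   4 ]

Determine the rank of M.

Row reduce to echelon form.
R2 ← R2 + R1: [0, 0, -2, 7, -1]
R3 ← R3 + (2/3)·R1: [0, 1/3, 10/3, -22/3, 1]
R4 ← R4 + (2/3)·R1: [0, -2/3, -14/3, 23/3, -1]
R5 ← R5 − (2/3)·R1: [0, -4/3, -13/3, -2/3, 2]
Swap R2 ↔ R3
R4 ← R4 + (2)·R2: [0, 0, 2, -7, 1]
R5 ← R5 + (4)·R2: [0, 0, 9, -30, 6]
R4 ← R4 + R3: [0, 0, 0, 0, 0]
R5 ← R5 + (9/2)·R3: [0, 0, 0, 3/2, 3/2]
Swap R4 ↔ R5
Echelon form has 4 nonzero rows, so rank(M) = 4.

4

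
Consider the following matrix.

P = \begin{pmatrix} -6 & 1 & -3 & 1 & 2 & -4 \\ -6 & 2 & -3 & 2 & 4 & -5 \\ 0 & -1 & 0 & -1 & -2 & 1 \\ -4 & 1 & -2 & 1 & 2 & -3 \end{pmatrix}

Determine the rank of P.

Row reduce to echelon form.
R2 ← R2 − R1: [0, 1, 0, 1, 2, -1]
R4 ← R4 − (2/3)·R1: [0, 1/3, 0, 1/3, 2/3, -1/3]
R3 ← R3 + R2: [0, 0, 0, 0, 0, 0]
R4 ← R4 − (1/3)·R2: [0, 0, 0, 0, 0, 0]
Echelon form has 2 nonzero rows, so rank(P) = 2.

2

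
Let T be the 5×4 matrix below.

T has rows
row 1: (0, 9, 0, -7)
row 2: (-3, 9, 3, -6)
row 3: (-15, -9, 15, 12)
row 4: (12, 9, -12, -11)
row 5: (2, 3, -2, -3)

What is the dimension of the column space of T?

Row reduce to echelon form.
Swap R1 ↔ R2
R3 ← R3 − (5)·R1: [0, -54, 0, 42]
R4 ← R4 + (4)·R1: [0, 45, 0, -35]
R5 ← R5 + (2/3)·R1: [0, 9, 0, -7]
R3 ← R3 + (6)·R2: [0, 0, 0, 0]
R4 ← R4 − (5)·R2: [0, 0, 0, 0]
R5 ← R5 − R2: [0, 0, 0, 0]
Echelon form has 2 nonzero rows, so rank(T) = 2.
The column space has dimension equal to the rank: 2.

2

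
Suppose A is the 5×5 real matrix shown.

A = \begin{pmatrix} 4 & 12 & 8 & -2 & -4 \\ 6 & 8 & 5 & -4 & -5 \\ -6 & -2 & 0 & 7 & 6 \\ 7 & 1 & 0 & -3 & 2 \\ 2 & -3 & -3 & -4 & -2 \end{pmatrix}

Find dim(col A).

Row reduce to echelon form.
R2 ← R2 − (3/2)·R1: [0, -10, -7, -1, 1]
R3 ← R3 + (3/2)·R1: [0, 16, 12, 4, 0]
R4 ← R4 − (7/4)·R1: [0, -20, -14, 1/2, 9]
R5 ← R5 − (1/2)·R1: [0, -9, -7, -3, 0]
R3 ← R3 + (8/5)·R2: [0, 0, 4/5, 12/5, 8/5]
R4 ← R4 − (2)·R2: [0, 0, 0, 5/2, 7]
R5 ← R5 − (9/10)·R2: [0, 0, -7/10, -21/10, -9/10]
R5 ← R5 + (7/8)·R3: [0, 0, 0, 0, 1/2]
Echelon form has 5 nonzero rows, so rank(A) = 5.
The column space has dimension equal to the rank: 5.

5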